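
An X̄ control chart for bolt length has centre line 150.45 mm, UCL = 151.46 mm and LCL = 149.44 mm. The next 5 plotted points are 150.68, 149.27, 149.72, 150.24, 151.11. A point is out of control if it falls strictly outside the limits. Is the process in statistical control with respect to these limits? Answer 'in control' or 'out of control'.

out of control

Compare each point to [149.44, 151.46]: sample 2 = 149.27 < LCL.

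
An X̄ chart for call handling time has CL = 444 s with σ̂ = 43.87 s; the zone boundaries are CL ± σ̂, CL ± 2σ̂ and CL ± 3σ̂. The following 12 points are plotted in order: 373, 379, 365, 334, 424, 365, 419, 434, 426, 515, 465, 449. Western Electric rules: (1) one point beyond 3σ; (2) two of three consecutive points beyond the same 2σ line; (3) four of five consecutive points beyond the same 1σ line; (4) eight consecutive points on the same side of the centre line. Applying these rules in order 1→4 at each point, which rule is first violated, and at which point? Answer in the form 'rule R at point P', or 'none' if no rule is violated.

rule 3 at point 4

Zone of each point (C = within 1σ̂, B = 1σ̂–2σ̂, A = 2σ̂–3σ̂, * = beyond 3σ̂; sign = side of CL): 1:-B, 2:-B, 3:-B, 4:-A, 5:-C, 6:-B, 7:-C, 8:-C, 9:-C, 10:+B, 11:+C, 12:+C
Rule 3 (four of five consecutive points beyond the same 1σ limit) is satisfied at point 4.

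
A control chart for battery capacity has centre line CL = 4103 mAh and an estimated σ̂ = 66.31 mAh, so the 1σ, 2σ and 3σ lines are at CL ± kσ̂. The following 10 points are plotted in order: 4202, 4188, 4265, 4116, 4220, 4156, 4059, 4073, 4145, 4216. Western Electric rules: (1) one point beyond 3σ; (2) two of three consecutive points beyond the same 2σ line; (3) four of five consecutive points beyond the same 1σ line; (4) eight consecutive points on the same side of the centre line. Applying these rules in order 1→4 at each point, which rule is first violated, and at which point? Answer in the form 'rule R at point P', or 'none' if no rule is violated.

Zone of each point (C = within 1σ̂, B = 1σ̂–2σ̂, A = 2σ̂–3σ̂, * = beyond 3σ̂; sign = side of CL): 1:+B, 2:+B, 3:+A, 4:+C, 5:+B, 6:+C, 7:-C, 8:-C, 9:+C, 10:+B
Rule 3 (four of five consecutive points beyond the same 1σ limit) is satisfied at point 5.

rule 3 at point 5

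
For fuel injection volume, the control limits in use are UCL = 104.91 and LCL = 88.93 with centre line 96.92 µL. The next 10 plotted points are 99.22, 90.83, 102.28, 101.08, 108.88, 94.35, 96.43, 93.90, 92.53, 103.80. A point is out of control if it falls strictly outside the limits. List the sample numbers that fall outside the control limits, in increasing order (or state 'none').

Compare each point to [88.93, 104.91]: sample 5 = 108.88 > UCL.

5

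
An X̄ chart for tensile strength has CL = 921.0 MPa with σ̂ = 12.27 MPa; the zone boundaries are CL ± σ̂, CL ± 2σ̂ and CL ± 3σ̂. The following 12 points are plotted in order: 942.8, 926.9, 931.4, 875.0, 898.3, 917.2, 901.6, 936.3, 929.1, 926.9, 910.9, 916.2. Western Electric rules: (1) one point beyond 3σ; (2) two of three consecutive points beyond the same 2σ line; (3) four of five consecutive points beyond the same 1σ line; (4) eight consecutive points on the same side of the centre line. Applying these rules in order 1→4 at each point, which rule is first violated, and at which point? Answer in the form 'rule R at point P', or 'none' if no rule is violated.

rule 1 at point 4

Zone of each point (C = within 1σ̂, B = 1σ̂–2σ̂, A = 2σ̂–3σ̂, * = beyond 3σ̂; sign = side of CL): 1:+B, 2:+C, 3:+C, 4:-*, 5:-B, 6:-C, 7:-B, 8:+B, 9:+C, 10:+C, 11:-C, 12:-C
Rule 1 (one point beyond the 3σ limits) is satisfied at point 4.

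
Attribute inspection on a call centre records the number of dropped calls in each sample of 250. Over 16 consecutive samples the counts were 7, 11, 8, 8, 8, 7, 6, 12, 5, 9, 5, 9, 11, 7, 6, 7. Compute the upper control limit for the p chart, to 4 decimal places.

0.0646

p̄ = Σdᵢ / (k·n) = 126 / (16 × 250) = 0.03150
UCL = p̄ + 3·√(p̄(1−p̄)/n) = 0.03150 + 3 × √(0.03150×0.96850/250) = 0.03150 + 3 × 0.01105 = 0.06464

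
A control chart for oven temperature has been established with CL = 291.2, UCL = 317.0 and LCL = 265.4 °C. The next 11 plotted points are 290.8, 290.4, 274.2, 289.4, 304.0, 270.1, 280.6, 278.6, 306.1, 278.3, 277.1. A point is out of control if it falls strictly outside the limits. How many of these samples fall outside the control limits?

0

All 11 points lie within [265.4, 317.0].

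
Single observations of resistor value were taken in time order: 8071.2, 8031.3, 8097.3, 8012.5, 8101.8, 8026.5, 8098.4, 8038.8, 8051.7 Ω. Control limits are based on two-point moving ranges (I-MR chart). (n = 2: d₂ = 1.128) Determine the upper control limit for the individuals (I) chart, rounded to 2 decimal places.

X̄ = (8071.2 + 8031.3 + 8097.3 + 8012.5 + 8101.8 + 8026.5 + 8098.4 + 8038.8 + 8051.7) / 9 = 8058.8333
Moving ranges: 39.9, 66.0, 84.8, 89.3, 75.3, 71.9, 59.6, 12.9; M̄R̄ = 499.7000 / 8 = 62.4625
UCL = X̄ + 3·M̄R̄/d₂ = 8058.8333 + 3 × 62.4625 / 1.128 = 8224.9570

8224.96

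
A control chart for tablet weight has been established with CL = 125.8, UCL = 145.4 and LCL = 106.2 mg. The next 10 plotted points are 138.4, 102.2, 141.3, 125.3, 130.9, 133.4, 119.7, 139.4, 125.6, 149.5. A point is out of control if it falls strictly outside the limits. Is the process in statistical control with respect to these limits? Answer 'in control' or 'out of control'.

out of control

Compare each point to [106.2, 145.4]: sample 2 = 102.2 < LCL; sample 10 = 149.5 > UCL.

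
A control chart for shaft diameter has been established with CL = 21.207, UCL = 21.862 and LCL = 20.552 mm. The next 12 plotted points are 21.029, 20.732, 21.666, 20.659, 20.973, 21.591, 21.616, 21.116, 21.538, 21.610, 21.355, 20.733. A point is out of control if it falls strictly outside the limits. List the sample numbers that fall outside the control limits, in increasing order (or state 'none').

none

All 12 points lie within [20.552, 21.862].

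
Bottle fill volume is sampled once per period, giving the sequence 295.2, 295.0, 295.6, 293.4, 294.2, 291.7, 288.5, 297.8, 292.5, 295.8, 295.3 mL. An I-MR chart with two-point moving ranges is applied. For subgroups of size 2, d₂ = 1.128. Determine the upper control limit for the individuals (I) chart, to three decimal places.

301.511

X̄ = (295.2 + 295.0 + 295.6 + 293.4 + 294.2 + 291.7 + 288.5 + 297.8 + 292.5 + 295.8 + 295.3) / 11 = 294.0909
Moving ranges: 0.2, 0.6, 2.2, 0.8, 2.5, 3.2, 9.3, 5.3, 3.3, 0.5; M̄R̄ = 27.9000 / 10 = 2.7900
UCL = X̄ + 3·M̄R̄/d₂ = 294.0909 + 3 × 2.7900 / 1.128 = 301.5111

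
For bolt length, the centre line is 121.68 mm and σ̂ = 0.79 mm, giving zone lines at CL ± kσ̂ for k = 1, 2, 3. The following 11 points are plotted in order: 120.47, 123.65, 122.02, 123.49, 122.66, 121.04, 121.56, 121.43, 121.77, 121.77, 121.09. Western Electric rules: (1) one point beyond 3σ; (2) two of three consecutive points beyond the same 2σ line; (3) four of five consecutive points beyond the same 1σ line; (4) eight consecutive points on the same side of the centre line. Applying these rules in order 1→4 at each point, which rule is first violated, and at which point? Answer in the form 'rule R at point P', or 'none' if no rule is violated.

rule 2 at point 4

Zone of each point (C = within 1σ̂, B = 1σ̂–2σ̂, A = 2σ̂–3σ̂, * = beyond 3σ̂; sign = side of CL): 1:-B, 2:+A, 3:+C, 4:+A, 5:+B, 6:-C, 7:-C, 8:-C, 9:+C, 10:+C, 11:-C
Rule 2 (two of three consecutive points beyond the same 2σ limit) is satisfied at point 4.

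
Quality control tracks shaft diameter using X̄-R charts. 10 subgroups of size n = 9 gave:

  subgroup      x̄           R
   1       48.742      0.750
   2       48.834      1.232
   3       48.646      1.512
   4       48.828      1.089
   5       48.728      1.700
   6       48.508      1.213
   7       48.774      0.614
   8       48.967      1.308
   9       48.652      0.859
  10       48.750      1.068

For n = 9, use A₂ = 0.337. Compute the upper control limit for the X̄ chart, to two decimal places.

49.13

X̄̄ = (48.742 + 48.834 + 48.646 + 48.828 + 48.728 + 48.508 + 48.774 + 48.967 + 48.652 + 48.750) / 10 = 487.4290 / 10 = 48.7429
R̄ = (0.750 + 1.232 + 1.512 + 1.089 + 1.700 + 1.213 + 0.614 + 1.308 + 0.859 + 1.068) / 10 = 11.3450 / 10 = 1.1345
UCL = X̄̄ + A₂·R̄ = 48.7429 + 0.337 × 1.1345 = 49.1252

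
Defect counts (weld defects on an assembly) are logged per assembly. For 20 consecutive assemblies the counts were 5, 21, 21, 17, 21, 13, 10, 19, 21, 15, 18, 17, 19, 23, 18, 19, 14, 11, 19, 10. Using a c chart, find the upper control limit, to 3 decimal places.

c̄ = (5 + 21 + 21 + 17 + 21 + 13 + 10 + 19 + 21 + 15 + 18 + 17 + 19 + 23 + 18 + 19 + 14 + 11 + 19 + 10) / 20 = 331 / 20 = 16.5500
UCL = c̄ + 3√c̄ = 16.5500 + 3 × √16.5500 = 16.5500 + 3 × 4.0682 = 28.7545

28.755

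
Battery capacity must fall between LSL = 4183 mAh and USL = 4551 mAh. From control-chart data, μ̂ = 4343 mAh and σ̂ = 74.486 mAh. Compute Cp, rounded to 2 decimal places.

0.82

Cp = (USL − LSL) / (6σ̂) = (4551 − 4183) / (6 × 74.486) = 368.0000 / 446.9160 = 0.8234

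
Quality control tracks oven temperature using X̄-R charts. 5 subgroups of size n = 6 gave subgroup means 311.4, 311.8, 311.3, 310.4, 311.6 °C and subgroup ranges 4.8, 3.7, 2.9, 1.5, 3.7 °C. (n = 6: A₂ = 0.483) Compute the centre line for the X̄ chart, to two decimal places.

X̄̄ = (311.4 + 311.8 + 311.3 + 310.4 + 311.6) / 5 = 1556.5000 / 5 = 311.3000
CL = X̄̄ = 311.3000

311.30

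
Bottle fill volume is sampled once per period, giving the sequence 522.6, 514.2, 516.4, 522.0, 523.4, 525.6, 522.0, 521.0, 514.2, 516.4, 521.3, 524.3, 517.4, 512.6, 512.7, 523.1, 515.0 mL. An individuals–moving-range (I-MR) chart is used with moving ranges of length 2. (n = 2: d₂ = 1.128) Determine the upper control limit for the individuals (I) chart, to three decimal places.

530.972

X̄ = (522.6 + 514.2 + 516.4 + 522.0 + 523.4 + 525.6 + 522.0 + 521.0 + 514.2 + 516.4 + 521.3 + 524.3 + 517.4 + 512.6 + 512.7 + 523.1 + 515.0) / 17 = 519.0706
Moving ranges: 8.4, 2.2, 5.6, 1.4, 2.2, 3.6, 1.0, 6.8, 2.2, 4.9, 3.0, 6.9, 4.8, 0.1, 10.4, 8.1; M̄R̄ = 71.6000 / 16 = 4.4750
UCL = X̄ + 3·M̄R̄/d₂ = 519.0706 + 3 × 4.4750 / 1.128 = 530.9722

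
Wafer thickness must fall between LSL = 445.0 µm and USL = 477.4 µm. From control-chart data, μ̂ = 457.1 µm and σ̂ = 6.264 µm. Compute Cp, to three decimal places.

0.862

Cp = (USL − LSL) / (6σ̂) = (477.4 − 445.0) / (6 × 6.264) = 32.4000 / 37.5840 = 0.8621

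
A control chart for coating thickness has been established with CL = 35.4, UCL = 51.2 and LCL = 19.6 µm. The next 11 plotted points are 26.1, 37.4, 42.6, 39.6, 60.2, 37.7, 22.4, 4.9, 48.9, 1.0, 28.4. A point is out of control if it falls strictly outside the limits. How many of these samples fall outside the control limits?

Compare each point to [19.6, 51.2]: sample 5 = 60.2 > UCL; sample 8 = 4.9 < LCL; sample 10 = 1.0 < LCL.

3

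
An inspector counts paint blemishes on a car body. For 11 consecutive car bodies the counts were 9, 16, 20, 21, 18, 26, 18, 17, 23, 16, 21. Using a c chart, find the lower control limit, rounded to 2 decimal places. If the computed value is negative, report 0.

5.69

c̄ = (9 + 16 + 20 + 21 + 18 + 26 + 18 + 17 + 23 + 16 + 21) / 11 = 205 / 11 = 18.6364
LCL = c̄ − 3√c̄ = 18.6364 − 3 × 4.3170 = 5.6854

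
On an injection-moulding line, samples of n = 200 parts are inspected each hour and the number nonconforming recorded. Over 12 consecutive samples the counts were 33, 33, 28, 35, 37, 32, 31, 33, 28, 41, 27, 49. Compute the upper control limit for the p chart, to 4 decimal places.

0.2492

p̄ = Σdᵢ / (k·n) = 407 / (12 × 200) = 0.16958
UCL = p̄ + 3·√(p̄(1−p̄)/n) = 0.16958 + 3 × √(0.16958×0.83042/200) = 0.16958 + 3 × 0.02654 = 0.24919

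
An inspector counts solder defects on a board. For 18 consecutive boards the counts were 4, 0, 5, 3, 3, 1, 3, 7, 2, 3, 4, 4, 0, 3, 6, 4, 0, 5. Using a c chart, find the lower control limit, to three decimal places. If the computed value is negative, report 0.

0.000

c̄ = (4 + 0 + 5 + 3 + 3 + 1 + 3 + 7 + 2 + 3 + 4 + 4 + 0 + 3 + 6 + 4 + 0 + 5) / 18 = 57 / 18 = 3.1667
LCL = c̄ − 3√c̄ = 3.1667 − 3 × 1.7795 = -2.1719 → 0 (cannot be negative)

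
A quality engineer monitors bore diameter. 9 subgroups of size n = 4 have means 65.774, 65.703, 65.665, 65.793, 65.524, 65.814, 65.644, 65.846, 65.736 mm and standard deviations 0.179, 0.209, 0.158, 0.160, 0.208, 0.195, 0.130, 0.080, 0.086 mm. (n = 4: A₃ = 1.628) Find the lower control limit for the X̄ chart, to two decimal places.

65.47

X̄̄ = (65.774 + 65.703 + 65.665 + 65.793 + 65.524 + 65.814 + 65.644 + 65.846 + 65.736) / 9 = 65.7221
s̄ = (0.179 + 0.209 + 0.158 + 0.160 + 0.208 + 0.195 + 0.130 + 0.080 + 0.086) / 9 = 0.1561
LCL = X̄̄ − A₃·s̄ = 65.7221 − 1.628 × 0.1561 = 65.4680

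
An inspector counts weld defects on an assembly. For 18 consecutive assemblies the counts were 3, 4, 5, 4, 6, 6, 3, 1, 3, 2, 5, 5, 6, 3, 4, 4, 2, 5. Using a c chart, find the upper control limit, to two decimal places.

c̄ = (3 + 4 + 5 + 4 + 6 + 6 + 3 + 1 + 3 + 2 + 5 + 5 + 6 + 3 + 4 + 4 + 2 + 5) / 18 = 71 / 18 = 3.9444
UCL = c̄ + 3√c̄ = 3.9444 + 3 × √3.9444 = 3.9444 + 3 × 1.9861 = 9.9026

9.90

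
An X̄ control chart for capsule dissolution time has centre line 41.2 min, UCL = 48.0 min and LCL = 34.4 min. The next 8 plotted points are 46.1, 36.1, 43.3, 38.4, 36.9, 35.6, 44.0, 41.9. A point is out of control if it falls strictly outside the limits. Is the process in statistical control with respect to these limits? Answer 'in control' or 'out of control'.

All 8 points lie within [34.4, 48.0].

in control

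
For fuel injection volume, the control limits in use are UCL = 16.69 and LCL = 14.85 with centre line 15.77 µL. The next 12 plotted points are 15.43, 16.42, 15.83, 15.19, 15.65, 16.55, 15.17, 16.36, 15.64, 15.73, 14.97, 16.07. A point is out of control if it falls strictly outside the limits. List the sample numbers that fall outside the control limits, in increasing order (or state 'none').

none

All 12 points lie within [14.85, 16.69].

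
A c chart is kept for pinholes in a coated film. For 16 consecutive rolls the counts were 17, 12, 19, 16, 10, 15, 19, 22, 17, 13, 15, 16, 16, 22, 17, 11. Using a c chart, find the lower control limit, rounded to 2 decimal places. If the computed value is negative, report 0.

c̄ = (17 + 12 + 19 + 16 + 10 + 15 + 19 + 22 + 17 + 13 + 15 + 16 + 16 + 22 + 17 + 11) / 16 = 257 / 16 = 16.0625
LCL = c̄ − 3√c̄ = 16.0625 − 3 × 4.0078 = 4.0391

4.04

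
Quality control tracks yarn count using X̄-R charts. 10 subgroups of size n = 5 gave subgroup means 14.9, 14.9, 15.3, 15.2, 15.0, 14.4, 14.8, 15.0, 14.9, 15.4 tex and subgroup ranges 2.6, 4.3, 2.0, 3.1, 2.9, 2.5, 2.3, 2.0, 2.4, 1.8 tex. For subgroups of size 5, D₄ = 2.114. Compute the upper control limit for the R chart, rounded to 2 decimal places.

5.48

R̄ = (2.6 + 4.3 + 2.0 + 3.1 + 2.9 + 2.5 + 2.3 + 2.0 + 2.4 + 1.8) / 10 = 25.9000 / 10 = 2.5900
UCL_R = D₄·R̄ = 2.114 × 2.5900 = 5.4753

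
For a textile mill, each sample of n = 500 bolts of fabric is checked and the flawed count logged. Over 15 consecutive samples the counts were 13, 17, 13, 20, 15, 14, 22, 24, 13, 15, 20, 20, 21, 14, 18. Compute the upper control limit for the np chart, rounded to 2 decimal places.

p̄ = Σdᵢ / (k·n) = 259 / (15 × 500) = 0.03453
UCL = np̄ + 3·√(np̄(1−p̄)) = 17.2667 + 3 × √(17.2667×0.96547) = 17.2667 + 3 × 4.0829 = 29.5155

29.52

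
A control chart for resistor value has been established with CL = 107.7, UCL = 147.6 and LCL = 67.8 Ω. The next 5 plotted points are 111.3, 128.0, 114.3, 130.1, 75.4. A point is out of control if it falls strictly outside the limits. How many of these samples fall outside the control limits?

0

All 5 points lie within [67.8, 147.6].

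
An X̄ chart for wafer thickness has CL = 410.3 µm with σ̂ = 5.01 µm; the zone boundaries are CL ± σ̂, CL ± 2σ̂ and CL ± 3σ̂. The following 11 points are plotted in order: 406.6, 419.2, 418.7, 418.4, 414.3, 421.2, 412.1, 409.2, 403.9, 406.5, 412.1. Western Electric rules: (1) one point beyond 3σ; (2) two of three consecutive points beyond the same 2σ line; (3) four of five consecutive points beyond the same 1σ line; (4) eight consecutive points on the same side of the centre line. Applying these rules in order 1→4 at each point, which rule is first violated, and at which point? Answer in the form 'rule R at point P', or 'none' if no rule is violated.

rule 3 at point 6

Zone of each point (C = within 1σ̂, B = 1σ̂–2σ̂, A = 2σ̂–3σ̂, * = beyond 3σ̂; sign = side of CL): 1:-C, 2:+B, 3:+B, 4:+B, 5:+C, 6:+A, 7:+C, 8:-C, 9:-B, 10:-C, 11:+C
Rule 3 (four of five consecutive points beyond the same 1σ limit) is satisfied at point 6.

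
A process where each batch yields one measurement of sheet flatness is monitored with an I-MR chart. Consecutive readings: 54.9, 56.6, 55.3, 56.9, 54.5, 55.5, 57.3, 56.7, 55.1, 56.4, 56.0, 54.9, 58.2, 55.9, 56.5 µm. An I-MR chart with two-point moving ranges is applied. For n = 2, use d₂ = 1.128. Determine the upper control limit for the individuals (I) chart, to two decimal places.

X̄ = (54.9 + 56.6 + 55.3 + 56.9 + 54.5 + 55.5 + 57.3 + 56.7 + 55.1 + 56.4 + 56.0 + 54.9 + 58.2 + 55.9 + 56.5) / 15 = 56.0467
Moving ranges: 1.7, 1.3, 1.6, 2.4, 1.0, 1.8, 0.6, 1.6, 1.3, 0.4, 1.1, 3.3, 2.3, 0.6; M̄R̄ = 21.0000 / 14 = 1.5000
UCL = X̄ + 3·M̄R̄/d₂ = 56.0467 + 3 × 1.5000 / 1.128 = 60.0360

60.04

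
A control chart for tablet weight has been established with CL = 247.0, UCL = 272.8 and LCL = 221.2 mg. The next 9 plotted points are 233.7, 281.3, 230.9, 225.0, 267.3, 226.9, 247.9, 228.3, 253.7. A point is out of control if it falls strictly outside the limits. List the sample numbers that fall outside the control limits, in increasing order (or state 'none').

2

Compare each point to [221.2, 272.8]: sample 2 = 281.3 > UCL.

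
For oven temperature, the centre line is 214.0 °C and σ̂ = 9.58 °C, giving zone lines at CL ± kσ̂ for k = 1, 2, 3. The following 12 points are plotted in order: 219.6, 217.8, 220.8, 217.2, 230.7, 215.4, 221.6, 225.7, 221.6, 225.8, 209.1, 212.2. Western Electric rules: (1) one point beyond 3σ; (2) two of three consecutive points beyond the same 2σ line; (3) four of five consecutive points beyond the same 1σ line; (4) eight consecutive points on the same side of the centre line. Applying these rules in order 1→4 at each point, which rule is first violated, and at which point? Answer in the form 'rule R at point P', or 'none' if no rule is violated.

Zone of each point (C = within 1σ̂, B = 1σ̂–2σ̂, A = 2σ̂–3σ̂, * = beyond 3σ̂; sign = side of CL): 1:+C, 2:+C, 3:+C, 4:+C, 5:+B, 6:+C, 7:+C, 8:+B, 9:+C, 10:+B, 11:-C, 12:-C
Rule 4 (eight consecutive points on the same side of the centre line) is satisfied at point 8.

rule 4 at point 8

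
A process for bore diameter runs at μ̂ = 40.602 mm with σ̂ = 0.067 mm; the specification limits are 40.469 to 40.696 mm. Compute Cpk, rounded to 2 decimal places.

0.47

Cpu = (USL − μ̂) / (3σ̂) = (40.696 − 40.602) / (3 × 0.067) = 0.4677; Cpl = (μ̂ − LSL) / (3σ̂) = (40.602 − 40.469) / (3 × 0.067) = 0.6617; Cpk = min(Cpu, Cpl) = 0.4677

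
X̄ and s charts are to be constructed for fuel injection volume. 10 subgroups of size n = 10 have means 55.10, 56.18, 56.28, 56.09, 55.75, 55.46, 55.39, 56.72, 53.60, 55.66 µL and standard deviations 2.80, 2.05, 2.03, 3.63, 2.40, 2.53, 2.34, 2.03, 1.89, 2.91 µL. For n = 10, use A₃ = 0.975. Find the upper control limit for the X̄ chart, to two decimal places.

X̄̄ = (55.10 + 56.18 + 56.28 + 56.09 + 55.75 + 55.46 + 55.39 + 56.72 + 53.60 + 55.66) / 10 = 55.6230
s̄ = (2.80 + 2.05 + 2.03 + 3.63 + 2.40 + 2.53 + 2.34 + 2.03 + 1.89 + 2.91) / 10 = 2.4610
UCL = X̄̄ + A₃·s̄ = 55.6230 + 0.975 × 2.4610 = 58.0225

58.02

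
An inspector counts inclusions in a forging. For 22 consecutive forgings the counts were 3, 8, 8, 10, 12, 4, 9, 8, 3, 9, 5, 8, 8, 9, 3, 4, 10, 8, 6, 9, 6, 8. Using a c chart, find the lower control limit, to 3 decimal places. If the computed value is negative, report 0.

0.000

c̄ = (3 + 8 + 8 + 10 + 12 + 4 + 9 + 8 + 3 + 9 + 5 + 8 + 8 + 9 + 3 + 4 + 10 + 8 + 6 + 9 + 6 + 8) / 22 = 158 / 22 = 7.1818
LCL = c̄ − 3√c̄ = 7.1818 − 3 × 2.6799 = -0.8579 → 0 (cannot be negative)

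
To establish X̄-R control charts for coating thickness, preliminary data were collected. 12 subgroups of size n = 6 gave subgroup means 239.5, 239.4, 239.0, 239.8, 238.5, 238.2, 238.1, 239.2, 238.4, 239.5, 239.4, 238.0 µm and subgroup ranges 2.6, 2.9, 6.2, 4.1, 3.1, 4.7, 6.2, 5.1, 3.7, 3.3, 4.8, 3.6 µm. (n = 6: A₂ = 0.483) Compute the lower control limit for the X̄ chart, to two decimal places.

236.89

X̄̄ = (239.5 + 239.4 + 239.0 + 239.8 + 238.5 + 238.2 + 238.1 + 239.2 + 238.4 + 239.5 + 239.4 + 238.0) / 12 = 2867.0000 / 12 = 238.9167
R̄ = (2.6 + 2.9 + 6.2 + 4.1 + 3.1 + 4.7 + 6.2 + 5.1 + 3.7 + 3.3 + 4.8 + 3.6) / 12 = 50.3000 / 12 = 4.1917
LCL = X̄̄ − A₂·R̄ = 238.9167 − 0.483 × 4.1917 = 236.8921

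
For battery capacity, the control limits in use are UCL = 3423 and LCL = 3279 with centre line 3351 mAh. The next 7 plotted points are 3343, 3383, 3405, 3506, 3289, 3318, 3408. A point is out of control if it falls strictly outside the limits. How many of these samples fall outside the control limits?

Compare each point to [3279, 3423]: sample 4 = 3506 > UCL.

1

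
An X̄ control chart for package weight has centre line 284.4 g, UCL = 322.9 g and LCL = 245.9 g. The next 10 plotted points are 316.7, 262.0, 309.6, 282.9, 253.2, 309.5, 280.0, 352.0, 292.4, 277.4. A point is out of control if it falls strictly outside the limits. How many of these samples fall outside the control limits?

Compare each point to [245.9, 322.9]: sample 8 = 352.0 > UCL.

1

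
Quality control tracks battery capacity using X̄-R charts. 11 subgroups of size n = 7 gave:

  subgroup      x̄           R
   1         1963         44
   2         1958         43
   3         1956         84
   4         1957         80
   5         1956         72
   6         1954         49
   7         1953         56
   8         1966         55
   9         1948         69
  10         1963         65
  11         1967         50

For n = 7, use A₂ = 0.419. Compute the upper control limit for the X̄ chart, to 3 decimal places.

X̄̄ = (1963 + 1958 + 1956 + 1957 + 1956 + 1954 + 1953 + 1966 + 1948 + 1963 + 1967) / 11 = 21541.0000 / 11 = 1958.2727
R̄ = (44 + 43 + 84 + 80 + 72 + 49 + 56 + 55 + 69 + 65 + 50) / 11 = 667.0000 / 11 = 60.6364
UCL = X̄̄ + A₂·R̄ = 1958.2727 + 0.419 × 60.6364 = 1983.6794

1983.679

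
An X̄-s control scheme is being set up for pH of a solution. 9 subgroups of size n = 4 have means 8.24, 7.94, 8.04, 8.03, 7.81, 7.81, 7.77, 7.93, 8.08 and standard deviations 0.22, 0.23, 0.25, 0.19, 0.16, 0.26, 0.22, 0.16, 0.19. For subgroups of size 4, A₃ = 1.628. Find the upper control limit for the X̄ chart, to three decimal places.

X̄̄ = (8.24 + 7.94 + 8.04 + 8.03 + 7.81 + 7.81 + 7.77 + 7.93 + 8.08) / 9 = 7.9611
s̄ = (0.22 + 0.23 + 0.25 + 0.19 + 0.16 + 0.26 + 0.22 + 0.16 + 0.19) / 9 = 0.2089
UCL = X̄̄ + A₃·s̄ = 7.9611 + 1.628 × 0.2089 = 8.3012

8.301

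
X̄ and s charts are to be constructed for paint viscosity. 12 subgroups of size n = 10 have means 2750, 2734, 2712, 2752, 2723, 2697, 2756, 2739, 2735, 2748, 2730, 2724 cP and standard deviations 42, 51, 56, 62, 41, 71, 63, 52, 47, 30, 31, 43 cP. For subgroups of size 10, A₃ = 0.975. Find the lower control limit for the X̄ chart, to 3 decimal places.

2685.477

X̄̄ = (2750 + 2734 + 2712 + 2752 + 2723 + 2697 + 2756 + 2739 + 2735 + 2748 + 2730 + 2724) / 12 = 2733.3333
s̄ = (42 + 51 + 56 + 62 + 41 + 71 + 63 + 52 + 47 + 30 + 31 + 43) / 12 = 49.0833
LCL = X̄̄ − A₃·s̄ = 2733.3333 − 0.975 × 49.0833 = 2685.4771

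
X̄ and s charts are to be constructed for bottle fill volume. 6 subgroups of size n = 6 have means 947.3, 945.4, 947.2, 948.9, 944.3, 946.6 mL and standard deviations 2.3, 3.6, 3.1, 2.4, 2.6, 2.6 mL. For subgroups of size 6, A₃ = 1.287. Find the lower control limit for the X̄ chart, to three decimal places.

943.056

X̄̄ = (947.3 + 945.4 + 947.2 + 948.9 + 944.3 + 946.6) / 6 = 946.6167
s̄ = (2.3 + 3.6 + 3.1 + 2.4 + 2.6 + 2.6) / 6 = 2.7667
LCL = X̄̄ − A₃·s̄ = 946.6167 − 1.287 × 2.7667 = 943.0560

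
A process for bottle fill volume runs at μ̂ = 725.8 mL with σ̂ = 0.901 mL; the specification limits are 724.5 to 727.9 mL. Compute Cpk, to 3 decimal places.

Cpu = (USL − μ̂) / (3σ̂) = (727.9 − 725.8) / (3 × 0.901) = 0.7769; Cpl = (μ̂ − LSL) / (3σ̂) = (725.8 − 724.5) / (3 × 0.901) = 0.4809; Cpk = min(Cpu, Cpl) = 0.4809

0.481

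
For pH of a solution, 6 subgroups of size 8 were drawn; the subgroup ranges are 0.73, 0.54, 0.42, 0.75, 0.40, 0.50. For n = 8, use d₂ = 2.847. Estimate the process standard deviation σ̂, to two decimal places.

0.20

R̄ = (0.73 + 0.54 + 0.42 + 0.75 + 0.40 + 0.50) / 6 = 0.5567
σ̂ = R̄ / d₂ = 0.5567 / 2.847 = 0.1955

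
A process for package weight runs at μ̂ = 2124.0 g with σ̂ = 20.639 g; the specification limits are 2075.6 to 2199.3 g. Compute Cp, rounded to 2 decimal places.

Cp = (USL − LSL) / (6σ̂) = (2199.3 − 2075.6) / (6 × 20.639) = 123.7000 / 123.8340 = 0.9989

1.00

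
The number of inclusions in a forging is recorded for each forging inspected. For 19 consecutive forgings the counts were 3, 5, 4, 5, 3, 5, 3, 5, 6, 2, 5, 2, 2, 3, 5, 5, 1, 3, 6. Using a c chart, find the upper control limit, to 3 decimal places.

9.722

c̄ = (3 + 5 + 4 + 5 + 3 + 5 + 3 + 5 + 6 + 2 + 5 + 2 + 2 + 3 + 5 + 5 + 1 + 3 + 6) / 19 = 73 / 19 = 3.8421
UCL = c̄ + 3√c̄ = 3.8421 + 3 × √3.8421 = 3.8421 + 3 × 1.9601 = 9.7225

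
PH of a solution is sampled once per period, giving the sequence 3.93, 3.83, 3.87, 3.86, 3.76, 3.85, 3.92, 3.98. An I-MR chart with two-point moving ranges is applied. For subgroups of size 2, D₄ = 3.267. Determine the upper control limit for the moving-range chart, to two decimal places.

0.22

Moving ranges: 0.10, 0.04, 0.01, 0.10, 0.09, 0.07, 0.06; M̄R̄ = 0.4700 / 7 = 0.0671
UCL_MR = D₄·M̄R̄ = 3.267 × 0.0671 = 0.2194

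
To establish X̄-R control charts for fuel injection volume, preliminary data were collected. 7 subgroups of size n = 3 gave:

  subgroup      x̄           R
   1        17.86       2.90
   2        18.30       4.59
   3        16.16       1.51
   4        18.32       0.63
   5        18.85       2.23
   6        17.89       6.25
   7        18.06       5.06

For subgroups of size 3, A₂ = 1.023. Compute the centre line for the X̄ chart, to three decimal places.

X̄̄ = (17.86 + 18.30 + 16.16 + 18.32 + 18.85 + 17.89 + 18.06) / 7 = 125.4400 / 7 = 17.9200
CL = X̄̄ = 17.9200

17.920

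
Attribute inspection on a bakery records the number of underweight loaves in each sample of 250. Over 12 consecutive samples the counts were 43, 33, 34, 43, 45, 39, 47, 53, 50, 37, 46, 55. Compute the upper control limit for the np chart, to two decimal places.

61.77

p̄ = Σdᵢ / (k·n) = 525 / (12 × 250) = 0.17500
UCL = np̄ + 3·√(np̄(1−p̄)) = 43.7500 + 3 × √(43.7500×0.82500) = 43.7500 + 3 × 6.0078 = 61.7734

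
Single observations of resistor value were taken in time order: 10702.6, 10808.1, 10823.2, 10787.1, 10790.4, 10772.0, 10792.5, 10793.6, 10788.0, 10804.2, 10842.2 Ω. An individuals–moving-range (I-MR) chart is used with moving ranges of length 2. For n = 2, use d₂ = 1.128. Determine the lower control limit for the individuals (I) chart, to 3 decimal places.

10722.168

X̄ = (10702.6 + 10808.1 + 10823.2 + 10787.1 + 10790.4 + 10772.0 + 10792.5 + 10793.6 + 10788.0 + 10804.2 + 10842.2) / 11 = 10791.2636
Moving ranges: 105.5, 15.1, 36.1, 3.3, 18.4, 20.5, 1.1, 5.6, 16.2, 38.0; M̄R̄ = 259.8000 / 10 = 25.9800
LCL = X̄ − 3·M̄R̄/d₂ = 10791.2636 − 3 × 25.9800 / 1.128 = 10722.1679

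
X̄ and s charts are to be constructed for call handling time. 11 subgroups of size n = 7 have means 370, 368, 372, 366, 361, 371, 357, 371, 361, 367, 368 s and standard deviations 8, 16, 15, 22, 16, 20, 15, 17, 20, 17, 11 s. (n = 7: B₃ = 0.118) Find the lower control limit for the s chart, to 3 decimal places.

1.899

s̄ = (8 + 16 + 15 + 22 + 16 + 20 + 15 + 17 + 20 + 17 + 11) / 11 = 16.0909
LCL_s = B₃·s̄ = 0.118 × 16.0909 = 1.8987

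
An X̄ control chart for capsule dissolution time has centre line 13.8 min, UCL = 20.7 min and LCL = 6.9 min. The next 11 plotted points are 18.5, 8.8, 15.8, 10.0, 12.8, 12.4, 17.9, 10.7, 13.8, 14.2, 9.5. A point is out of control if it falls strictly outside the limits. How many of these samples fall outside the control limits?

0

All 11 points lie within [6.9, 20.7].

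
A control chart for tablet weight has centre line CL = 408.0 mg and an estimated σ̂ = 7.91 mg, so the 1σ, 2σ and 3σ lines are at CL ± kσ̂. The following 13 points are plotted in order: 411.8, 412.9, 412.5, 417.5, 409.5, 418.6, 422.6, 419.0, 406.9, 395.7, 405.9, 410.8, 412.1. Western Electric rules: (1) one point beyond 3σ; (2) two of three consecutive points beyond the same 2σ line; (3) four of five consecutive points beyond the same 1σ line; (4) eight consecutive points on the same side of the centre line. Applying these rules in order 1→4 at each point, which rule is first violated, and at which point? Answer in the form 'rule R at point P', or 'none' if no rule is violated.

Zone of each point (C = within 1σ̂, B = 1σ̂–2σ̂, A = 2σ̂–3σ̂, * = beyond 3σ̂; sign = side of CL): 1:+C, 2:+C, 3:+C, 4:+B, 5:+C, 6:+B, 7:+B, 8:+B, 9:-C, 10:-B, 11:-C, 12:+C, 13:+C
Rule 3 (four of five consecutive points beyond the same 1σ limit) is satisfied at point 8.

rule 3 at point 8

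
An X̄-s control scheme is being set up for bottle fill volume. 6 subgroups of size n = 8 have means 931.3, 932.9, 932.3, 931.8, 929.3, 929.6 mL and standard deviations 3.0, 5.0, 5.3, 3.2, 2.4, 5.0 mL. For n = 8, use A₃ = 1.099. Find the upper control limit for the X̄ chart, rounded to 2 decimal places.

935.58

X̄̄ = (931.3 + 932.9 + 932.3 + 931.8 + 929.3 + 929.6) / 6 = 931.2000
s̄ = (3.0 + 5.0 + 5.3 + 3.2 + 2.4 + 5.0) / 6 = 3.9833
UCL = X̄̄ + A₃·s̄ = 931.2000 + 1.099 × 3.9833 = 935.5777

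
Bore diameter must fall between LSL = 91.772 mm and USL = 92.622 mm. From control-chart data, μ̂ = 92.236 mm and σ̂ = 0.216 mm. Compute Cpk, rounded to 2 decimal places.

0.60

Cpu = (USL − μ̂) / (3σ̂) = (92.622 − 92.236) / (3 × 0.216) = 0.5957; Cpl = (μ̂ − LSL) / (3σ̂) = (92.236 − 91.772) / (3 × 0.216) = 0.7160; Cpk = min(Cpu, Cpl) = 0.5957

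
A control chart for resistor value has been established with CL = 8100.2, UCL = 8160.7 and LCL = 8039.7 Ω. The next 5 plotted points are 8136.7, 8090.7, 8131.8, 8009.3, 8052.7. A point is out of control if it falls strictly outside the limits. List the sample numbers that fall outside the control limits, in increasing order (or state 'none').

4

Compare each point to [8039.7, 8160.7]: sample 4 = 8009.3 < LCL.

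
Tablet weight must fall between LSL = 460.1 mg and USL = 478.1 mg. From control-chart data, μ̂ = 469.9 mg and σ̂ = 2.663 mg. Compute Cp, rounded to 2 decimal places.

1.13

Cp = (USL − LSL) / (6σ̂) = (478.1 − 460.1) / (6 × 2.663) = 18.0000 / 15.9780 = 1.1265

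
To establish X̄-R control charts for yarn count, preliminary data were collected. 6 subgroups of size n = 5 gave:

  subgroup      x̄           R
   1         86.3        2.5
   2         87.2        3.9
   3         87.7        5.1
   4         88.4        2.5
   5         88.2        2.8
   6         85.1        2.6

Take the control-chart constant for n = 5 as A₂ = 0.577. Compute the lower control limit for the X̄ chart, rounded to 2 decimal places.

85.28

X̄̄ = (86.3 + 87.2 + 87.7 + 88.4 + 88.2 + 85.1) / 6 = 522.9000 / 6 = 87.1500
R̄ = (2.5 + 3.9 + 5.1 + 2.5 + 2.8 + 2.6) / 6 = 19.4000 / 6 = 3.2333
LCL = X̄̄ − A₂·R̄ = 87.1500 − 0.577 × 3.2333 = 85.2844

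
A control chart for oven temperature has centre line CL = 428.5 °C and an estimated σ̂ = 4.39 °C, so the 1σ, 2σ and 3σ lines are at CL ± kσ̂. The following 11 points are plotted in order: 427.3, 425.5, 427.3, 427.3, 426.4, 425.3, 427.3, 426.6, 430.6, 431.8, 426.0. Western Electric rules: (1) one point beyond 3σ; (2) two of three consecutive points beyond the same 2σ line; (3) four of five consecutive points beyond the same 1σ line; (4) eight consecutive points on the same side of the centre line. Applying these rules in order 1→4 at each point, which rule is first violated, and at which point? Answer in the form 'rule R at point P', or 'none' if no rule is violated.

rule 4 at point 8

Zone of each point (C = within 1σ̂, B = 1σ̂–2σ̂, A = 2σ̂–3σ̂, * = beyond 3σ̂; sign = side of CL): 1:-C, 2:-C, 3:-C, 4:-C, 5:-C, 6:-C, 7:-C, 8:-C, 9:+C, 10:+C, 11:-C
Rule 4 (eight consecutive points on the same side of the centre line) is satisfied at point 8.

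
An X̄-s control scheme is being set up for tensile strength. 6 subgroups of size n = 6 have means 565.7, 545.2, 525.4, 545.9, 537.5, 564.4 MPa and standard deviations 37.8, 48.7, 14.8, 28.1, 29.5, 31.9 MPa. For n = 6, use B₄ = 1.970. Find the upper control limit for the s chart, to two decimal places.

62.65

s̄ = (37.8 + 48.7 + 14.8 + 28.1 + 29.5 + 31.9) / 6 = 31.8000
UCL_s = B₄·s̄ = 1.970 × 31.8000 = 62.6460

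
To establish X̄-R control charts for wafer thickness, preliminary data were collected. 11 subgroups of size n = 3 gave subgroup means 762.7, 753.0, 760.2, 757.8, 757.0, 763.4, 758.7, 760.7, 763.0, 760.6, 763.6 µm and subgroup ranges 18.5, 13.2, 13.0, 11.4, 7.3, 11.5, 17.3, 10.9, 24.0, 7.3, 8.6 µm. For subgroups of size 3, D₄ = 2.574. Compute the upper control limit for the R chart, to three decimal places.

33.462

R̄ = (18.5 + 13.2 + 13.0 + 11.4 + 7.3 + 11.5 + 17.3 + 10.9 + 24.0 + 7.3 + 8.6) / 11 = 143.0000 / 11 = 13.0000
UCL_R = D₄·R̄ = 2.574 × 13.0000 = 33.4620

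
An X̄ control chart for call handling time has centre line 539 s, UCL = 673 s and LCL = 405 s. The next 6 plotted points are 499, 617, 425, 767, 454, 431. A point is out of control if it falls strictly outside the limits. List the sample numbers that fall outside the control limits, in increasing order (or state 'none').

Compare each point to [405, 673]: sample 4 = 767 > UCL.

4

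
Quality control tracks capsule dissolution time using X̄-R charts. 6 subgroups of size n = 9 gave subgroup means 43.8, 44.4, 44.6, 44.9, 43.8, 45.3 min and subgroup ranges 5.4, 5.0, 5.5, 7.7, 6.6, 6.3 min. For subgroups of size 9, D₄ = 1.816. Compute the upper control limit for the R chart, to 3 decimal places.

11.047

R̄ = (5.4 + 5.0 + 5.5 + 7.7 + 6.6 + 6.3) / 6 = 36.5000 / 6 = 6.0833
UCL_R = D₄·R̄ = 1.816 × 6.0833 = 11.0473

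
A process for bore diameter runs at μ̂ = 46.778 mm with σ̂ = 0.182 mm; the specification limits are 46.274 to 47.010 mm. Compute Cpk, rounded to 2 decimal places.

Cpu = (USL − μ̂) / (3σ̂) = (47.010 − 46.778) / (3 × 0.182) = 0.4249; Cpl = (μ̂ − LSL) / (3σ̂) = (46.778 − 46.274) / (3 × 0.182) = 0.9231; Cpk = min(Cpu, Cpl) = 0.4249

0.42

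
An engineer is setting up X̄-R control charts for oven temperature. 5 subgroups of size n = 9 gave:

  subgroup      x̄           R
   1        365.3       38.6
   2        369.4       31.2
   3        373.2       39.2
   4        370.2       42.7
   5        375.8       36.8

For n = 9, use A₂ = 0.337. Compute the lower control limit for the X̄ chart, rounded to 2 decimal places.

358.08

X̄̄ = (365.3 + 369.4 + 373.2 + 370.2 + 375.8) / 5 = 1853.9000 / 5 = 370.7800
R̄ = (38.6 + 31.2 + 39.2 + 42.7 + 36.8) / 5 = 188.5000 / 5 = 37.7000
LCL = X̄̄ − A₂·R̄ = 370.7800 − 0.337 × 37.7000 = 358.0751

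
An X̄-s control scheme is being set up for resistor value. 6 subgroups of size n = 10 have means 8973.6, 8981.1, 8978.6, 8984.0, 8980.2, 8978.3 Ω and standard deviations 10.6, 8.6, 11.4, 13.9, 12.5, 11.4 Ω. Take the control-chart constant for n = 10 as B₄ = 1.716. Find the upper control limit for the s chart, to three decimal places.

19.562

s̄ = (10.6 + 8.6 + 11.4 + 13.9 + 12.5 + 11.4) / 6 = 11.4000
UCL_s = B₄·s̄ = 1.716 × 11.4000 = 19.5624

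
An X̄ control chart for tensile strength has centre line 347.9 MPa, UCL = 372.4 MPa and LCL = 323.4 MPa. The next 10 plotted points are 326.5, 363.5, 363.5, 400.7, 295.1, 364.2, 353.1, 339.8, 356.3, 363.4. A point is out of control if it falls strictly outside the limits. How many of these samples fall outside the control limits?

2

Compare each point to [323.4, 372.4]: sample 4 = 400.7 > UCL; sample 5 = 295.1 < LCL.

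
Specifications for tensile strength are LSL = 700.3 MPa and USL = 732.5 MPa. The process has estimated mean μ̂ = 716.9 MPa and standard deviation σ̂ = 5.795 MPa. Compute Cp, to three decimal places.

Cp = (USL − LSL) / (6σ̂) = (732.5 − 700.3) / (6 × 5.795) = 32.2000 / 34.7700 = 0.9261

0.926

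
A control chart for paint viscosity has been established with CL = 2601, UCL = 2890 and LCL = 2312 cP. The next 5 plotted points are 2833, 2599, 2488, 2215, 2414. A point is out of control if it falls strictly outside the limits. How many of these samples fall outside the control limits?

1

Compare each point to [2312, 2890]: sample 4 = 2215 < LCL.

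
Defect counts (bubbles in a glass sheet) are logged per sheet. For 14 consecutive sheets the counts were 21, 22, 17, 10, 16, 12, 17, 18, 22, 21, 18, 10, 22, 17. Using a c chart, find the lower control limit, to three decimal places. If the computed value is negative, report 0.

4.859

c̄ = (21 + 22 + 17 + 10 + 16 + 12 + 17 + 18 + 22 + 21 + 18 + 10 + 22 + 17) / 14 = 243 / 14 = 17.3571
LCL = c̄ − 3√c̄ = 17.3571 − 3 × 4.1662 = 4.8586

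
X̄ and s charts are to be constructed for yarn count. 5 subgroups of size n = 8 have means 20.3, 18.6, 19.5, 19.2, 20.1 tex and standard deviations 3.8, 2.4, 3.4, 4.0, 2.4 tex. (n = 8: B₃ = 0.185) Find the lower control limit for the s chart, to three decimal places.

s̄ = (3.8 + 2.4 + 3.4 + 4.0 + 2.4) / 5 = 3.2000
LCL_s = B₃·s̄ = 0.185 × 3.2000 = 0.5920

0.592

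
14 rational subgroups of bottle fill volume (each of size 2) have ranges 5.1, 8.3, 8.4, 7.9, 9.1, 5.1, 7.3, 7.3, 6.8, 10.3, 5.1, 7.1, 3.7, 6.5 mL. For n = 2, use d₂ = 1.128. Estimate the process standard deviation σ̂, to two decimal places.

R̄ = (5.1 + 8.3 + 8.4 + 7.9 + 9.1 + 5.1 + 7.3 + 7.3 + 6.8 + 10.3 + 5.1 + 7.1 + 3.7 + 6.5) / 14 = 7.0000
σ̂ = R̄ / d₂ = 7.0000 / 1.128 = 6.2057

6.21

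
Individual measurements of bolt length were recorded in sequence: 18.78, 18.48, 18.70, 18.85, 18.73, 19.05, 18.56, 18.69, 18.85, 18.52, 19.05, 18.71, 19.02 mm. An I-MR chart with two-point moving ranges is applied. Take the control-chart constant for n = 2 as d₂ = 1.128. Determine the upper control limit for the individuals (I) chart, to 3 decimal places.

X̄ = (18.78 + 18.48 + 18.70 + 18.85 + 18.73 + 19.05 + 18.56 + 18.69 + 18.85 + 18.52 + 19.05 + 18.71 + 19.02) / 13 = 18.7685
Moving ranges: 0.30, 0.22, 0.15, 0.12, 0.32, 0.49, 0.13, 0.16, 0.33, 0.53, 0.34, 0.31; M̄R̄ = 3.4000 / 12 = 0.2833
UCL = X̄ + 3·M̄R̄/d₂ = 18.7685 + 3 × 0.2833 / 1.128 = 19.5220

19.522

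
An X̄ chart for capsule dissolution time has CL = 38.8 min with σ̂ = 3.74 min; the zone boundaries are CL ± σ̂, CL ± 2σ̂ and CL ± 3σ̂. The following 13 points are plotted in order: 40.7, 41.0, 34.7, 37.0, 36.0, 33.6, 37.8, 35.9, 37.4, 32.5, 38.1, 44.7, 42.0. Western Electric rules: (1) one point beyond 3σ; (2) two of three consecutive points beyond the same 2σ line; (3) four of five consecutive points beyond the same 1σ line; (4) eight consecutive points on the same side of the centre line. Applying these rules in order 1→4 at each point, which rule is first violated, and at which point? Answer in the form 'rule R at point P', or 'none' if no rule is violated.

rule 4 at point 10

Zone of each point (C = within 1σ̂, B = 1σ̂–2σ̂, A = 2σ̂–3σ̂, * = beyond 3σ̂; sign = side of CL): 1:+C, 2:+C, 3:-B, 4:-C, 5:-C, 6:-B, 7:-C, 8:-C, 9:-C, 10:-B, 11:-C, 12:+B, 13:+C
Rule 4 (eight consecutive points on the same side of the centre line) is satisfied at point 10.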